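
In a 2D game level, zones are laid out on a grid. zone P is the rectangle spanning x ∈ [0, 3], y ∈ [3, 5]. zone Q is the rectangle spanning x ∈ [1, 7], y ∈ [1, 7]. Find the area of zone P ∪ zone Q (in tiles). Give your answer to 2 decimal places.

By inclusion–exclusion:
Individual areas: |zone P| = 6, |zone Q| = 36.
|zone P∩zone Q|: x∈[1,3], y∈[3,5] → 2·2 = 4.
|zone P ∪ zone Q| = 42 − 4 = 38.00.

38.00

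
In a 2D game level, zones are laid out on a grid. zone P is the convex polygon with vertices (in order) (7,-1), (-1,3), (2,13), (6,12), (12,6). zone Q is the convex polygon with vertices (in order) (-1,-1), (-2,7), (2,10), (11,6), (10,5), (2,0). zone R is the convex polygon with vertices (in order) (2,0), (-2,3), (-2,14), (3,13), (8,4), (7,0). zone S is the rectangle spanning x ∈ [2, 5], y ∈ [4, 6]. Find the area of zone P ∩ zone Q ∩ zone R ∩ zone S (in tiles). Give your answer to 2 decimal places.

The intersection is the polygon with vertices (2,4), (2,6), (5,6), (5,4).
By the shoelace formula its area is 6.00.

6.00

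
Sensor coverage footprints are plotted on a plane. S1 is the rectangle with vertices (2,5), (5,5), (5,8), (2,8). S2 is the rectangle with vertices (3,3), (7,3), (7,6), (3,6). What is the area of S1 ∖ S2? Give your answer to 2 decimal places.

|S1∩S2|: x∈[3,5], y∈[5,6] → 2·1 = 2.
|S1| = 9.
|S1 ∖ S2| = |S1| − |S1∩S2| = 9 − 2 = 7.00.

7.00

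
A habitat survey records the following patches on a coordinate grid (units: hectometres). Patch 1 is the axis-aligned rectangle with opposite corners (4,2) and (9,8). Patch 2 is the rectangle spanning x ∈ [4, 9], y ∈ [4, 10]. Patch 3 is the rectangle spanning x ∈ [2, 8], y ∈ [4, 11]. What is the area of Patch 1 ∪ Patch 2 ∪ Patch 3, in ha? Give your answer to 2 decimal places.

58.00

By inclusion–exclusion:
Individual areas: |Patch 1| = 30, |Patch 2| = 30, |Patch 3| = 42.
|Patch 1∩Patch 2|: x∈[4,9], y∈[4,8] → 5·4 = 20.
|Patch 1∩Patch 3|: x∈[4,8], y∈[4,8] → 4·4 = 16.
|Patch 2∩Patch 3|: x∈[4,8], y∈[4,10] → 4·6 = 24.
|Patch 1∩Patch 2∩Patch 3| = 16.
|Patch 1 ∪ Patch 2 ∪ Patch 3| = 102 − 60 + 16 = 58.00.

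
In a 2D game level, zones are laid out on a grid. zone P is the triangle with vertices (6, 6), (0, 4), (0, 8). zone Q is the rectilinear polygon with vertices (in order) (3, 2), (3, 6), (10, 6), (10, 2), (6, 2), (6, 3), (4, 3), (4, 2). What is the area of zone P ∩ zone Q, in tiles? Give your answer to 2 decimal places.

The intersection is the polygon with vertices (3,5), (3,6), (6,6).
By the shoelace formula its area is 1.50.

1.50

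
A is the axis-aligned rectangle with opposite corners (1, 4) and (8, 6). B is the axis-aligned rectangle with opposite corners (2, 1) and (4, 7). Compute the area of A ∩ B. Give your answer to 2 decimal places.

4.00

|A∩B|: x∈[2,4], y∈[4,6] → 2·2 = 4.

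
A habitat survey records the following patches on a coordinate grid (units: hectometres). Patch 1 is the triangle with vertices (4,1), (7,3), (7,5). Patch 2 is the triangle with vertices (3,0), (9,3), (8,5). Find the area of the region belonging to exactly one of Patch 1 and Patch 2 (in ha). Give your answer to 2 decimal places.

|Patch 1| = 3, |Patch 2| = 7.5, |Patch 1∩Patch 2| = 1.5.
|Patch 1 △ Patch 2| = |Patch 1| + |Patch 2| − 2·|Patch 1∩Patch 2| = 3 + 7.5 − 3 = 7.50.

7.50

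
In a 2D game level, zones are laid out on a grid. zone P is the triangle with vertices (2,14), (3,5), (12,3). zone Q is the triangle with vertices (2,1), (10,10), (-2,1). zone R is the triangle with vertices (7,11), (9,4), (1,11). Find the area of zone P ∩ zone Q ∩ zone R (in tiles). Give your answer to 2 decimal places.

The intersection is the polygon with vertices (7.405,8.054), (7.843,7.573), (6.562,6.133), (5.769,6.827).
By the shoelace formula its area is 1.68.

1.68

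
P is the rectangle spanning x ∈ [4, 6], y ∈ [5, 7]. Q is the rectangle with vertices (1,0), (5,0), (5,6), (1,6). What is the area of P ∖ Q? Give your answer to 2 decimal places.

3.00

|P∩Q|: x∈[4,5], y∈[5,6] → 1·1 = 1.
|P| = 4.
|P ∖ Q| = |P| − |P∩Q| = 4 − 1 = 3.00.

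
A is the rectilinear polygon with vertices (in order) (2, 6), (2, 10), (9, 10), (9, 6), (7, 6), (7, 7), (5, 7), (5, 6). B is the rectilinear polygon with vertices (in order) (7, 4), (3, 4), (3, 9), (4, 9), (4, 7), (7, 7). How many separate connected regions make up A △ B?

1

A △ B is a single connected region.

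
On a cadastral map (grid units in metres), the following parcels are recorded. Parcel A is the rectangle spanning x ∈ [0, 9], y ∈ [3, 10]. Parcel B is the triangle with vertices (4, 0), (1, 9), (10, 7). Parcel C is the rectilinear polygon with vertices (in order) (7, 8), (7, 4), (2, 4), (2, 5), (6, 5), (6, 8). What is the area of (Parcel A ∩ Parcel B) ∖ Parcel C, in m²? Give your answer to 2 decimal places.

24.17

|Parcel A ∩ Parcel B| = 31.4484.
|(Parcel A ∩ Parcel B) ∩ Parcel C| = 7.2778.
|(Parcel A ∩ Parcel B) ∖ Parcel C| = 31.4484 − 7.2778 = 24.17.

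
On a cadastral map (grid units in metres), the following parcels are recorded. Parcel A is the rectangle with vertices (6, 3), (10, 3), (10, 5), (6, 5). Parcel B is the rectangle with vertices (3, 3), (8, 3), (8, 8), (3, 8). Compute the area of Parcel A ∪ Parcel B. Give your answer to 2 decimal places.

By inclusion–exclusion:
Individual areas: |Parcel A| = 8, |Parcel B| = 25.
|Parcel A∩Parcel B|: x∈[6,8], y∈[3,5] → 2·2 = 4.
|Parcel A ∪ Parcel B| = 33 − 4 = 29.00.

29.00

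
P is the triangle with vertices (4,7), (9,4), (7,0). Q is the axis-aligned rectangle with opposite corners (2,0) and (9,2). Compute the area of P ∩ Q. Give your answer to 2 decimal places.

1.86

The intersection is the polygon with vertices (7,0), (6.143,2), (8,2).
By the shoelace formula its area is 1.86.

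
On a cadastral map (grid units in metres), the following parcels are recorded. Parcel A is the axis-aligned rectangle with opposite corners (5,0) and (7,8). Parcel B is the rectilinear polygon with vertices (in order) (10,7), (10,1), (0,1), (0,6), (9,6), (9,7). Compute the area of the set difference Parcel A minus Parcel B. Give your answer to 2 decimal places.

|Parcel A| = 16, |Parcel A∩Parcel B| = 10.
|Parcel A ∖ Parcel B| = |Parcel A| − |Parcel A∩Parcel B| = 16 − 10 = 6.00.

6.00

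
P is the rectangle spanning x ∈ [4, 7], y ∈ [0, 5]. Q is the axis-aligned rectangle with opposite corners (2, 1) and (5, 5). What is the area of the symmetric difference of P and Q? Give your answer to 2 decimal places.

19.00

|P∩Q|: x∈[4,5], y∈[1,5] → 1·4 = 4.
|P △ Q| = |P| + |Q| − 2·|P∩Q| = 15 + 12 − 8 = 19.00.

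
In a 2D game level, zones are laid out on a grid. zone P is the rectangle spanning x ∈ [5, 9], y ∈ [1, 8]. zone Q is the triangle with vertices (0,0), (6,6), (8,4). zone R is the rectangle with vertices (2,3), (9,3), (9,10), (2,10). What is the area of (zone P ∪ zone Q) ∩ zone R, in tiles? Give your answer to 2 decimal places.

The region (zone P ∪ zone Q) ∩ zone R is the polygon with vertices (9,8), (9,3), (3,3), (5,5), (5,8).
By the shoelace formula its area is 22.00.

22.00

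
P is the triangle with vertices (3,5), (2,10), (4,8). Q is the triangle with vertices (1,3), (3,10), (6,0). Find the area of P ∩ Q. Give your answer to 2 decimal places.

3.12

The intersection is the polygon with vertices (2.412,7.941), (2.778,9.222), (3.429,8.571), (3.789,7.368), (3,5).
By the shoelace formula its area is 3.12.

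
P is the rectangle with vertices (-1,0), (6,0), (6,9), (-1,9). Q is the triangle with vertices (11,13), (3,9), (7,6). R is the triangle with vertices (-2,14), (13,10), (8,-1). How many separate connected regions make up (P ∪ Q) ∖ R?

2

(P ∪ Q) ∖ R splits into 2 disjoint pieces (area 46.6667, area 2.4596).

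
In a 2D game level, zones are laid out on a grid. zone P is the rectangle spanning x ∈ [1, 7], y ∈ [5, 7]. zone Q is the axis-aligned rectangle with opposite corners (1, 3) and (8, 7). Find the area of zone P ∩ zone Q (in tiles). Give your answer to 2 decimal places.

12.00

|zone P∩zone Q|: x∈[1,7], y∈[5,7] → 6·2 = 12.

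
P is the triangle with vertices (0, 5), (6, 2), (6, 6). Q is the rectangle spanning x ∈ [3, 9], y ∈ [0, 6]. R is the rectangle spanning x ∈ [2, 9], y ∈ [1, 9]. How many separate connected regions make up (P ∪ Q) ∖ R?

2

(P ∪ Q) ∖ R splits into 2 disjoint pieces (area 1.3333, area 6).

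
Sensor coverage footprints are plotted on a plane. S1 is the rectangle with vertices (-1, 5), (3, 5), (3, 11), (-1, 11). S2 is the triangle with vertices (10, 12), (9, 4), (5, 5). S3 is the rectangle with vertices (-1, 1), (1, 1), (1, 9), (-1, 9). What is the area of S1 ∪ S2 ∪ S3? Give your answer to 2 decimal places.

48.50

By inclusion–exclusion:
Individual areas: |S1| = 24, |S2| = 16.5, |S3| = 16.
|S1∩S2| = 0.
|S1∩S3|: x∈[-1,1], y∈[5,9] → 2·4 = 8.
|S2∩S3| = 0.
|S1∩S2∩S3| = 0.
|S1 ∪ S2 ∪ S3| = 56.5 − 8 + 0 = 48.50.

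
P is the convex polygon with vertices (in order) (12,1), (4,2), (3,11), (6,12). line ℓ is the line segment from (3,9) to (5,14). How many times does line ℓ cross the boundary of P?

The segment meets the boundary at (3.923,11.308), (3.174,9.435).

2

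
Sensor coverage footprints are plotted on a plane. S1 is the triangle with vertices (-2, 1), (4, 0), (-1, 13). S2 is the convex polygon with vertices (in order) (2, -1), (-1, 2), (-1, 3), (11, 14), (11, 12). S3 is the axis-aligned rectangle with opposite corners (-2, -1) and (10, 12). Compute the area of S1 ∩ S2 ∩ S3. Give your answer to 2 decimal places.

14.72

The intersection is the polygon with vertices (-1,2), (-1,3), (1.844,5.607), (3.533,1.214), (2.828,0.195), (0.4,0.6).
By the shoelace formula its area is 14.72.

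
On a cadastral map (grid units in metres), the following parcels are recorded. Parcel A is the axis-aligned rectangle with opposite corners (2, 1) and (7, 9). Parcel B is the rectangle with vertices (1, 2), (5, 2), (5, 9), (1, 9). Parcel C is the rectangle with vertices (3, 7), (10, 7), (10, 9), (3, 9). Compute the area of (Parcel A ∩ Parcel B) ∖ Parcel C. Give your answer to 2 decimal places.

17.00

|Parcel A ∩ Parcel B| = 21.
|(Parcel A ∩ Parcel B) ∩ Parcel C| = 4.
|(Parcel A ∩ Parcel B) ∖ Parcel C| = 21 − 4 = 17.00.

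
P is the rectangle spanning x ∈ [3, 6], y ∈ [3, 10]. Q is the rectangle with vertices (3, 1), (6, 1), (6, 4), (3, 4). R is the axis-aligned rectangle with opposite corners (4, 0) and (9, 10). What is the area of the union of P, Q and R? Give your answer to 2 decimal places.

59.00

By inclusion–exclusion:
Individual areas: |P| = 21, |Q| = 9, |R| = 50.
|P∩Q|: x∈[3,6], y∈[3,4] → 3·1 = 3.
|P∩R|: x∈[4,6], y∈[3,10] → 2·7 = 14.
|Q∩R|: x∈[4,6], y∈[1,4] → 2·3 = 6.
|P∩Q∩R| = 2.
|P ∪ Q ∪ R| = 80 − 23 + 2 = 59.00.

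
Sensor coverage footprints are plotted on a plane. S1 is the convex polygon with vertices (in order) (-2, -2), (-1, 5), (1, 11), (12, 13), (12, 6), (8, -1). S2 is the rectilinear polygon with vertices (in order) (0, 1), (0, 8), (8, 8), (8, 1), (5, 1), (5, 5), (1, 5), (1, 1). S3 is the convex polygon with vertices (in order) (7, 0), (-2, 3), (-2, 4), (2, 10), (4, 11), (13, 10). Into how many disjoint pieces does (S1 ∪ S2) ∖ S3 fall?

2

(S1 ∪ S2) ∖ S3 splits into 2 disjoint pieces (area 19.3889, area 37.6288).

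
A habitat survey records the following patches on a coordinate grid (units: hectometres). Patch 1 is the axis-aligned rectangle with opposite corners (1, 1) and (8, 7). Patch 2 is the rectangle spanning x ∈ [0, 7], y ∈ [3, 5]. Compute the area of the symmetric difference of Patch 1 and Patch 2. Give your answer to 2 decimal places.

|Patch 1∩Patch 2|: x∈[1,7], y∈[3,5] → 6·2 = 12.
|Patch 1 △ Patch 2| = |Patch 1| + |Patch 2| − 2·|Patch 1∩Patch 2| = 42 + 14 − 24 = 32.00.

32.00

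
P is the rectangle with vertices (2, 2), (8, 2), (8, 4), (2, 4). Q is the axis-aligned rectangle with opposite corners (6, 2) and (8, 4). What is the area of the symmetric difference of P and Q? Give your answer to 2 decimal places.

|P∩Q|: x∈[6,8], y∈[2,4] → 2·2 = 4.
|P △ Q| = |P| + |Q| − 2·|P∩Q| = 12 + 4 − 8 = 8.00.

8.00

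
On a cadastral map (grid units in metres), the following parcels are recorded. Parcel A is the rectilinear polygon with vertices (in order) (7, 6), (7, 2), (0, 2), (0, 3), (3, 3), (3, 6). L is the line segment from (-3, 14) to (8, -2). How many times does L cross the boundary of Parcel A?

2

The segment meets the boundary at (5.25,2), (3,5.273).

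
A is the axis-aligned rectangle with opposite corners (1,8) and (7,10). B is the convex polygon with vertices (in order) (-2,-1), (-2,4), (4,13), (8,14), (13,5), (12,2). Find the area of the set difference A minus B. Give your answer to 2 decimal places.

0.75

|A| = 12, |A∩B| = 11.25.
|A ∖ B| = |A| − |A∩B| = 12 − 11.25 = 0.75.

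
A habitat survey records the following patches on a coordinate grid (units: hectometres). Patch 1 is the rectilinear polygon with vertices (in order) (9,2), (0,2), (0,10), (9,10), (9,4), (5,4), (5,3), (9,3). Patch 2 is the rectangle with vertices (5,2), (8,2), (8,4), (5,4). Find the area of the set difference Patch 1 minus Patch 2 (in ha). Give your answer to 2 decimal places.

|Patch 1| = 68, |Patch 1∩Patch 2| = 3.
|Patch 1 ∖ Patch 2| = |Patch 1| − |Patch 1∩Patch 2| = 68 − 3 = 65.00.

65.00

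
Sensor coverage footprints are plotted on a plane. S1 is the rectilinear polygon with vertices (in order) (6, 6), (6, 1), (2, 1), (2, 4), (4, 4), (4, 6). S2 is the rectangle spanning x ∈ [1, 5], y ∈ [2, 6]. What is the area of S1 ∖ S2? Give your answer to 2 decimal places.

|S1| = 16, |S1∩S2| = 8.
|S1 ∖ S2| = |S1| − |S1∩S2| = 16 − 8 = 8.00.

8.00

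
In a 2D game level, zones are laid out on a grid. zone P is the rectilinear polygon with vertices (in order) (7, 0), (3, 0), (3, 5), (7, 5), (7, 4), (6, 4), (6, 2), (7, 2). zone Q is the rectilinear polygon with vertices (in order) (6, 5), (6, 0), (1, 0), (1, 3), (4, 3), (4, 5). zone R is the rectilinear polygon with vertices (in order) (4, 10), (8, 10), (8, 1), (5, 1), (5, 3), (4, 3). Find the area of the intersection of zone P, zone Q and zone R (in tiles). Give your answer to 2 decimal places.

The intersection is the polygon with vertices (4,5), (6,5), (6,4), (6,2), (6,1), (5,1), (5,3), (4,3).
By the shoelace formula its area is 6.00.

6.00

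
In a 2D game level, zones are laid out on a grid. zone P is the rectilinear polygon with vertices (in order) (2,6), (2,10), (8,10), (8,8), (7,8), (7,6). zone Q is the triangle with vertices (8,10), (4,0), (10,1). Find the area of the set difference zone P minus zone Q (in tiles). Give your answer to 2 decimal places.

|zone P| = 22, |zone P∩zone Q| = 1.25.
|zone P ∖ zone Q| = |zone P| − |zone P∩zone Q| = 22 − 1.25 = 20.75.

20.75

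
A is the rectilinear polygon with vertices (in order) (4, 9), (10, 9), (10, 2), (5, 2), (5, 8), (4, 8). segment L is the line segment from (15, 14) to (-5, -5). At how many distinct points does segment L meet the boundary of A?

2

The segment meets the boundary at (5,4.5), (9.737,9).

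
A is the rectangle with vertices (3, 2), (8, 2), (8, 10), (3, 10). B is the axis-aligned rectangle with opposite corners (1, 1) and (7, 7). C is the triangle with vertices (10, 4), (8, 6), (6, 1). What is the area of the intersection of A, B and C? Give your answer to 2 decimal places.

0.45

The intersection is the polygon with vertices (7,2), (6.4,2), (7,3.5).
By the shoelace formula its area is 0.45.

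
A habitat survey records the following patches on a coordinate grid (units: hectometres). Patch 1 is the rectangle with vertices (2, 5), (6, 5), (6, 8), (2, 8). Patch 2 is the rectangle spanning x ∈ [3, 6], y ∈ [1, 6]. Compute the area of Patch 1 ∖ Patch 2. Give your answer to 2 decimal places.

|Patch 1∩Patch 2|: x∈[3,6], y∈[5,6] → 3·1 = 3.
|Patch 1| = 12.
|Patch 1 ∖ Patch 2| = |Patch 1| − |Patch 1∩Patch 2| = 12 − 3 = 9.00.

9.00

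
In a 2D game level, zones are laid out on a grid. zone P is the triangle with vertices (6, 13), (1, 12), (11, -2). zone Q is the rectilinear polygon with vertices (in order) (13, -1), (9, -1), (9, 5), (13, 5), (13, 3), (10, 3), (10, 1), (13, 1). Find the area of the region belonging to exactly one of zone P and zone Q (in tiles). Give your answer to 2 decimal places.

51.98

|zone P| = 40, |zone Q| = 18, |zone P∩zone Q| = 3.0095.
|zone P △ zone Q| = |zone P| + |zone Q| − 2·|zone P∩zone Q| = 40 + 18 − 6.019 = 51.98.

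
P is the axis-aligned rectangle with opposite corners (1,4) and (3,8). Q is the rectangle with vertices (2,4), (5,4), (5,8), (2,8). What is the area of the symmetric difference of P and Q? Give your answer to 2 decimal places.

12.00

|P∩Q|: x∈[2,3], y∈[4,8] → 1·4 = 4.
|P △ Q| = |P| + |Q| − 2·|P∩Q| = 8 + 12 − 8 = 12.00.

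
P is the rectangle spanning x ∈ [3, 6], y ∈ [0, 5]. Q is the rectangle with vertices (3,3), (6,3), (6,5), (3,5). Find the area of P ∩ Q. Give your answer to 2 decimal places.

|P∩Q|: x∈[3,6], y∈[3,5] → 3·2 = 6.

6.00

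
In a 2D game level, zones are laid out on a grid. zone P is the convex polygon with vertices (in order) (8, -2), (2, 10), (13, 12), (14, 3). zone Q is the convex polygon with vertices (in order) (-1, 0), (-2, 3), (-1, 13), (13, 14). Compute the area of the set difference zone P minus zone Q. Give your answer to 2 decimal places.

79.72

|zone P| = 101.5, |zone P∩zone Q| = 21.7778.
|zone P ∖ zone Q| = |zone P| − |zone P∩zone Q| = 101.5 − 21.7778 = 79.72.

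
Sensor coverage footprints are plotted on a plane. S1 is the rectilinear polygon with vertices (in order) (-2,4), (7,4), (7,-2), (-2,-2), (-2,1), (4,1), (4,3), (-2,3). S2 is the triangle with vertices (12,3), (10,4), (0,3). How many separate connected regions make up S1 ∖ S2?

2

S1 ∖ S2 splits into 2 disjoint pieces (area 6.55, area 33).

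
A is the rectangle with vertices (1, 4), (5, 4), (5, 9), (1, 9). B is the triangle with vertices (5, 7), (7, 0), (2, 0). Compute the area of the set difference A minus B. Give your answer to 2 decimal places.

18.07

|A| = 20, |A∩B| = 1.9286.
|A ∖ B| = |A| − |A∩B| = 20 − 1.9286 = 18.07.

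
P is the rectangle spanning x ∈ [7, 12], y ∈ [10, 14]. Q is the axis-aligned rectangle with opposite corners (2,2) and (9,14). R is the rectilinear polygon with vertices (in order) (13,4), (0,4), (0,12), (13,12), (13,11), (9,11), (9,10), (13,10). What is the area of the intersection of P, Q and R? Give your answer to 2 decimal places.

The intersection is the polygon with vertices (9,11), (9,10), (7,10), (7,12), (9,12).
By the shoelace formula its area is 4.00.

4.00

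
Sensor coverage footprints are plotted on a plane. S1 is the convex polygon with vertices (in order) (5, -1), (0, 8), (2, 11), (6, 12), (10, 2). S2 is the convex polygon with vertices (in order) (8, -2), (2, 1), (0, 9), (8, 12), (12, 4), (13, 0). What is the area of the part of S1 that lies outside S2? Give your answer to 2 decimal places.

|S1| = 73, |S1∩S2| = 67.8616.
|S1 ∖ S2| = |S1| − |S1∩S2| = 73 − 67.8616 = 5.14.

5.14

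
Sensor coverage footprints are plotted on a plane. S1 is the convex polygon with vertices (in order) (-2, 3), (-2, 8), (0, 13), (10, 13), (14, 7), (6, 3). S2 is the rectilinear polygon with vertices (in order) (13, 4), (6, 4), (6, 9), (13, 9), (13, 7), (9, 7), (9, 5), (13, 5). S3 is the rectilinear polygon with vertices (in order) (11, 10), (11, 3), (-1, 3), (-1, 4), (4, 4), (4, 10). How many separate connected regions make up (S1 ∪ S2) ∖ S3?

(S1 ∪ S2) ∖ S3 splits into 2 disjoint pieces (area 79.3333, area 2).

2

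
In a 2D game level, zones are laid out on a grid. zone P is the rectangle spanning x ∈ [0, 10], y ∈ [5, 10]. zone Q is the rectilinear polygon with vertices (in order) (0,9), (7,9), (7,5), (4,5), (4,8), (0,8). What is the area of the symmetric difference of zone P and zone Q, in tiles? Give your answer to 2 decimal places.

34.00

|zone P| = 50, |zone Q| = 16, |zone P∩zone Q| = 16.
|zone P △ zone Q| = |zone P| + |zone Q| − 2·|zone P∩zone Q| = 50 + 16 − 32 = 34.00.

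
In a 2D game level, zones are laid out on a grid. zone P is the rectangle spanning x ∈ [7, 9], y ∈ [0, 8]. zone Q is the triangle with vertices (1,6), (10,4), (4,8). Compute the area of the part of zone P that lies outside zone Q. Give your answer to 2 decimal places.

14.22

|zone P| = 16, |zone P∩zone Q| = 1.7778.
|zone P ∖ zone Q| = |zone P| − |zone P∩zone Q| = 16 − 1.7778 = 14.22.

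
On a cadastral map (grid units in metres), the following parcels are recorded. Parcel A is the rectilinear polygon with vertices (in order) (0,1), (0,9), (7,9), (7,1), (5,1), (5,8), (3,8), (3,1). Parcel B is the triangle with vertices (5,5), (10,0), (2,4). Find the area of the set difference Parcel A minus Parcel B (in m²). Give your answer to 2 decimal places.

37.58

|Parcel A| = 42, |Parcel A∩Parcel B| = 4.4167.
|Parcel A ∖ Parcel B| = |Parcel A| − |Parcel A∩Parcel B| = 42 − 4.4167 = 37.58.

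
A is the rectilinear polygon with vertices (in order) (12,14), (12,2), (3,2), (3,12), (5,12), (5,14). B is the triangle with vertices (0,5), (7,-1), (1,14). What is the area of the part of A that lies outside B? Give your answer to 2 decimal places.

94.31

|A| = 104, |A∩B| = 9.6929.
|A ∖ B| = |A| − |A∩B| = 104 − 9.6929 = 94.31.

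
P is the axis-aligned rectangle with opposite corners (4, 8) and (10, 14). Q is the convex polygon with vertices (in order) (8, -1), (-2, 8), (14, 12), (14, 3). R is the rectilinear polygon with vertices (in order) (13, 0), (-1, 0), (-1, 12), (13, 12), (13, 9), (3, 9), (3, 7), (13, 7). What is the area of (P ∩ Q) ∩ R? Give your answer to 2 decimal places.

The region (P ∩ Q) ∩ R is the polygon with vertices (4,9.5), (10,11), (10,9), (4,9).
By the shoelace formula its area is 7.50.

7.50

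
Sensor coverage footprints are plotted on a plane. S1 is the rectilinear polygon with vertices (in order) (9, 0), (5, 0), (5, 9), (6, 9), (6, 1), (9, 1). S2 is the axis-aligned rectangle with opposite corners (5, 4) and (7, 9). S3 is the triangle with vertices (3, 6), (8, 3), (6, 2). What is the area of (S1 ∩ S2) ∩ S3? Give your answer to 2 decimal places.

0.50

The region (S1 ∩ S2) ∩ S3 is the polygon with vertices (6,4), (5,4), (5,4.8), (6,4.2).
By the shoelace formula its area is 0.50.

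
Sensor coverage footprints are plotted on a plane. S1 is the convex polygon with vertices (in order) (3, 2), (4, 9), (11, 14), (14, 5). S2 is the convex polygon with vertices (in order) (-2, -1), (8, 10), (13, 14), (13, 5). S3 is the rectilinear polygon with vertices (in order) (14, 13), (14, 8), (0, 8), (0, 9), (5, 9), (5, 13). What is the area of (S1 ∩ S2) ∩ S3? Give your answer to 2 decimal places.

17.08

The region (S1 ∩ S2) ∩ S3 is the polygon with vertices (8,10), (11.421,12.737), (13,8), (6.182,8).
By the shoelace formula its area is 17.08.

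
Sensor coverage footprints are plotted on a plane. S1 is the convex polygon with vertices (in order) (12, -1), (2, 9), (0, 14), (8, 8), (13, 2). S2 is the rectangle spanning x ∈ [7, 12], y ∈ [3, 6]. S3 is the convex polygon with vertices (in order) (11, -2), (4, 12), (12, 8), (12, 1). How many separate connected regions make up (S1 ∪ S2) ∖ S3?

2

(S1 ∪ S2) ∖ S3 splits into 2 disjoint pieces (area 23.6, area 2.6).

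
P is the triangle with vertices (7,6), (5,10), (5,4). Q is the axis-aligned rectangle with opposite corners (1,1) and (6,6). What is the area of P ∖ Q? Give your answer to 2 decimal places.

4.50

|P| = 6, |P∩Q| = 1.5.
|P ∖ Q| = |P| − |P∩Q| = 6 − 1.5 = 4.50.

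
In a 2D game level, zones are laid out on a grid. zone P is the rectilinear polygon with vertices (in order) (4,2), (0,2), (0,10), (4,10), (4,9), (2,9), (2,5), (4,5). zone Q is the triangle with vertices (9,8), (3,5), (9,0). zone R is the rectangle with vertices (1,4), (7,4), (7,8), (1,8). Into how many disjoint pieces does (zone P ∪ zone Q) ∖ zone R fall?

(zone P ∪ zone Q) ∖ zone R splits into 2 disjoint pieces (area 18, area 16.6).

2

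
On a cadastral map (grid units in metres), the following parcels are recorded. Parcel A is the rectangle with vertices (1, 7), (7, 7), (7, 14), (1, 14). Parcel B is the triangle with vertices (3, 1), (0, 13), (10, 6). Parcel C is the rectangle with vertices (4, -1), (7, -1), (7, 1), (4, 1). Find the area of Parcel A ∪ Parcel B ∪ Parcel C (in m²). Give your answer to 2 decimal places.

By inclusion–exclusion:
Individual areas: |Parcel A| = 42, |Parcel B| = 49.5, |Parcel C| = 6.
|Parcel A∩Parcel B| = 18.7.
|Parcel A∩Parcel C| = 0 (no overlap).
|Parcel B∩Parcel C| = 0.
|Parcel A∩Parcel B∩Parcel C| = 0.
|Parcel A ∪ Parcel B ∪ Parcel C| = 97.5 − 18.7 + 0 = 78.80.

78.80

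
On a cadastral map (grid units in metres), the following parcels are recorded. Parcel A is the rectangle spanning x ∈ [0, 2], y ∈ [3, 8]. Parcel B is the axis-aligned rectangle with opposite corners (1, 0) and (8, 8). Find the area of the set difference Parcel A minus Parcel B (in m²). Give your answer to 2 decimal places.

|Parcel A∩Parcel B|: x∈[1,2], y∈[3,8] → 1·5 = 5.
|Parcel A| = 10.
|Parcel A ∖ Parcel B| = |Parcel A| − |Parcel A∩Parcel B| = 10 − 5 = 5.00.

5.00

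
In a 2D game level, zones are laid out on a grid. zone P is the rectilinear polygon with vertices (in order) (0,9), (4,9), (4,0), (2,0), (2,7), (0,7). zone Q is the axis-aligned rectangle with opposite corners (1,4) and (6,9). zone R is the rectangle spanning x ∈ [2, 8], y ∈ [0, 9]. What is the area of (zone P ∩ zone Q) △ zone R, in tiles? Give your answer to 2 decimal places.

|zone P ∩ zone Q| = 12.
|(zone P ∩ zone Q) ∩ zone R| = 10.
|(zone P ∩ zone Q) △ zone R| = 12 + 54 − 20 = 46.00.

46.00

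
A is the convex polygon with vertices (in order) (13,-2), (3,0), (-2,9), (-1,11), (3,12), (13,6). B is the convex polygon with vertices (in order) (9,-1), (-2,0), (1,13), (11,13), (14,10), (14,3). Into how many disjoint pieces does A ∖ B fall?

2

A ∖ B splits into 2 disjoint pieces (area 8.9833, area 6.6722).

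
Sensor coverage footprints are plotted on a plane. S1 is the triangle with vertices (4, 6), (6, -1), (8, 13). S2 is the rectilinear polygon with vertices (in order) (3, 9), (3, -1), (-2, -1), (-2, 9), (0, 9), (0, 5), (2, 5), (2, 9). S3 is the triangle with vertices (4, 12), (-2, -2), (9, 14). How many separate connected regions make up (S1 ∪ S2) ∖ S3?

(S1 ∪ S2) ∖ S3 splits into 4 disjoint pieces (area 20.669, area 13.5256, area 18.2857, area 0.5952).

4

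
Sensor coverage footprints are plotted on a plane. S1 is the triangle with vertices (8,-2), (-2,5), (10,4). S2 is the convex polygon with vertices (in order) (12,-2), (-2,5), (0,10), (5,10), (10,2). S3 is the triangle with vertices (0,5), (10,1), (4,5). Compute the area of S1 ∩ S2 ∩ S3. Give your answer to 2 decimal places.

The intersection is the polygon with vertices (9.118,1.353), (0.526,4.79), (4.857,4.429), (9.182,1.546).
By the shoelace formula its area is 6.40.

6.40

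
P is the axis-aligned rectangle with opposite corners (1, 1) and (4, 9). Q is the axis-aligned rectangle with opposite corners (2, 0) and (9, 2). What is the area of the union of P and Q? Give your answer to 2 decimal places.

By inclusion–exclusion:
Individual areas: |P| = 24, |Q| = 14.
|P∩Q|: x∈[2,4], y∈[1,2] → 2·1 = 2.
|P ∪ Q| = 38 − 2 = 36.00.

36.00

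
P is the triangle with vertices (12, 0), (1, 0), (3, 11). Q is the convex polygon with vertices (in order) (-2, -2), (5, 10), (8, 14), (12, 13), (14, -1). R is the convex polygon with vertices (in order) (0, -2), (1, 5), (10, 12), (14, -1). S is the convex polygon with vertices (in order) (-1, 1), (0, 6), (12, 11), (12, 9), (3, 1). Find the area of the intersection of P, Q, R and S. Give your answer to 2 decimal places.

25.23

The intersection is the polygon with vertices (2.983,6.542), (4.923,8.051), (5.288,8.203), (7.737,5.21), (3,1), (1.182,1), (1.83,4.566).
By the shoelace formula its area is 25.23.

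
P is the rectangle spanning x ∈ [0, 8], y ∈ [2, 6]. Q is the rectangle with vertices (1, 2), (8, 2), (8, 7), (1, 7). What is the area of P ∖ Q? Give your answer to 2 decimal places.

4.00

|P∩Q|: x∈[1,8], y∈[2,6] → 7·4 = 28.
|P| = 32.
|P ∖ Q| = |P| − |P∩Q| = 32 − 28 = 4.00.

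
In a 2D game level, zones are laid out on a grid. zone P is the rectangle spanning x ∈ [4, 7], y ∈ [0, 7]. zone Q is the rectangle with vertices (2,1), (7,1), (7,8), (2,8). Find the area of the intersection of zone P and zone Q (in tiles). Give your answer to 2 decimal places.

18.00

|zone P∩zone Q|: x∈[4,7], y∈[1,7] → 3·6 = 18.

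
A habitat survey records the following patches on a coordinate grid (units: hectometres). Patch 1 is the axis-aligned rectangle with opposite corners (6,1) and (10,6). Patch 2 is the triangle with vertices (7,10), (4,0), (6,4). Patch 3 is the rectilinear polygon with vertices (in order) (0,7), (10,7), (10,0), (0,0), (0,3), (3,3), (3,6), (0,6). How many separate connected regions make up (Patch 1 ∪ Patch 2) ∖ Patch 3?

(Patch 1 ∪ Patch 2) ∖ Patch 3 is a single connected region.

1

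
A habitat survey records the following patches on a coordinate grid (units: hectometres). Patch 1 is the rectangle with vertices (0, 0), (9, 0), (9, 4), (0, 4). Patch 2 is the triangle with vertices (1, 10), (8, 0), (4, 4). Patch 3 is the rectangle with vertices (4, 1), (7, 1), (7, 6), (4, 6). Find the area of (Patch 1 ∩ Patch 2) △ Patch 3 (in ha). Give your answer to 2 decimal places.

|Patch 1 ∩ Patch 2| = 2.4.
|(Patch 1 ∩ Patch 2) ∩ Patch 3| = 2.1857.
|(Patch 1 ∩ Patch 2) △ Patch 3| = 2.4 + 15 − 4.3714 = 13.03.

13.03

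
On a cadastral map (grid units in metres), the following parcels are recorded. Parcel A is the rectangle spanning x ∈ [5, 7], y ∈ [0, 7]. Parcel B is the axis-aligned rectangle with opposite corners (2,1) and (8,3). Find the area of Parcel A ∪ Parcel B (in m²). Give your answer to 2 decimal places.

By inclusion–exclusion:
Individual areas: |Parcel A| = 14, |Parcel B| = 12.
|Parcel A∩Parcel B|: x∈[5,7], y∈[1,3] → 2·2 = 4.
|Parcel A ∪ Parcel B| = 26 − 4 = 22.00.

22.00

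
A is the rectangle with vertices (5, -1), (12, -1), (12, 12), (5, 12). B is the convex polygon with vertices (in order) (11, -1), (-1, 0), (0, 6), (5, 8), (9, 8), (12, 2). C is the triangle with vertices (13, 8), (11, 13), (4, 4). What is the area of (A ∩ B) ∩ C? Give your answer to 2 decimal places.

The region (A ∩ B) ∩ C is the polygon with vertices (9,8), (9.727,6.545), (5,4.444), (5,5.286), (7.111,8).
By the shoelace formula its area is 8.45.

8.45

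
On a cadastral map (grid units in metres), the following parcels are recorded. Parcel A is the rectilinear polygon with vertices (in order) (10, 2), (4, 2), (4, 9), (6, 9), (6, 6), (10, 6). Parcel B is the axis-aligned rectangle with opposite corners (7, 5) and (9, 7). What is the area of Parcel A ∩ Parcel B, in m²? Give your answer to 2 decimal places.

The intersection is the polygon with vertices (9,6), (9,5), (7,5), (7,6).
By the shoelace formula its area is 2.00.

2.00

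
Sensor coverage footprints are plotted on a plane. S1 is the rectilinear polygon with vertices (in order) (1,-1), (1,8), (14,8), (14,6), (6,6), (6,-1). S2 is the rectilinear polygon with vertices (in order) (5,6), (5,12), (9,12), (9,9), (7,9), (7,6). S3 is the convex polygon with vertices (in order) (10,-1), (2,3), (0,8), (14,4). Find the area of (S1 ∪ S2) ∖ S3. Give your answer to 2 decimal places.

52.11

|S1 ∪ S2| = 75.
|(S1 ∪ S2) ∩ S3| = 22.8929.
|(S1 ∪ S2) ∖ S3| = 75 − 22.8929 = 52.11.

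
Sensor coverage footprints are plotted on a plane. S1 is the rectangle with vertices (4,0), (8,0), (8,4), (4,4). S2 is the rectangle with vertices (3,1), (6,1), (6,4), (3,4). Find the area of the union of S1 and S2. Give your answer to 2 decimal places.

19.00

By inclusion–exclusion:
Individual areas: |S1| = 16, |S2| = 9.
|S1∩S2|: x∈[4,6], y∈[1,4] → 2·3 = 6.
|S1 ∪ S2| = 25 − 6 = 19.00.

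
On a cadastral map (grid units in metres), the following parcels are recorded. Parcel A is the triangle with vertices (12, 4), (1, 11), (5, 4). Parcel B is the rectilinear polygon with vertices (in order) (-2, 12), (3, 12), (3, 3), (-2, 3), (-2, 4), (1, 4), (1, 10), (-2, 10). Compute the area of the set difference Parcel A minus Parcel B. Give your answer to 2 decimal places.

|Parcel A| = 24.5, |Parcel A∩Parcel B| = 2.2273.
|Parcel A ∖ Parcel B| = |Parcel A| − |Parcel A∩Parcel B| = 24.5 − 2.2273 = 22.27.

22.27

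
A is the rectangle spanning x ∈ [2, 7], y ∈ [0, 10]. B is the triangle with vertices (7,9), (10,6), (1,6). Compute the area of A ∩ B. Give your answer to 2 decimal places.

The intersection is the polygon with vertices (7,6), (2,6), (2,6.5), (7,9).
By the shoelace formula its area is 8.75.

8.75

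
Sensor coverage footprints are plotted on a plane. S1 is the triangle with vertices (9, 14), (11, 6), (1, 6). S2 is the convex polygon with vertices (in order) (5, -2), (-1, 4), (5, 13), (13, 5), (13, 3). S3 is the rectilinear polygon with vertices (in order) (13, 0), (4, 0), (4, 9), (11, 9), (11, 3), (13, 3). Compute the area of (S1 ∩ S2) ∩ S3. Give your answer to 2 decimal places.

18.83

The region (S1 ∩ S2) ∩ S3 is the polygon with vertices (4,6), (4,9), (9,9), (10.667,7.333), (11,6).
By the shoelace formula its area is 18.83.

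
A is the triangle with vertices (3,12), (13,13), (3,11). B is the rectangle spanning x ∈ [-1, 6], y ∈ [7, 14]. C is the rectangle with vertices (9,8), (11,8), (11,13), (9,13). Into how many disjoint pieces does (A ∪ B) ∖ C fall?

(A ∪ B) ∖ C splits into 2 disjoint pieces (area 0.2, area 50.65).

2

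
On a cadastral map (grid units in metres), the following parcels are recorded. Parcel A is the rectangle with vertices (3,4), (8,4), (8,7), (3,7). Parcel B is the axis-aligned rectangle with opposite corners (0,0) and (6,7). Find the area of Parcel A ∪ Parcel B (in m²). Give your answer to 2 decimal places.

By inclusion–exclusion:
Individual areas: |Parcel A| = 15, |Parcel B| = 42.
|Parcel A∩Parcel B|: x∈[3,6], y∈[4,7] → 3·3 = 9.
|Parcel A ∪ Parcel B| = 57 − 9 = 48.00.

48.00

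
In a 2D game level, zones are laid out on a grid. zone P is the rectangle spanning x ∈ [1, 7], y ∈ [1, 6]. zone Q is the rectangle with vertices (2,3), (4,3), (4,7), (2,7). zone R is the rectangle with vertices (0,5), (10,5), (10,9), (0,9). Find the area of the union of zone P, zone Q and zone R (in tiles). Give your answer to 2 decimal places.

By inclusion–exclusion:
Individual areas: |zone P| = 30, |zone Q| = 8, |zone R| = 40.
|zone P∩zone Q|: x∈[2,4], y∈[3,6] → 2·3 = 6.
|zone P∩zone R|: x∈[1,7], y∈[5,6] → 6·1 = 6.
|zone Q∩zone R|: x∈[2,4], y∈[5,7] → 2·2 = 4.
|zone P∩zone Q∩zone R| = 2.
|zone P ∪ zone Q ∪ zone R| = 78 − 16 + 2 = 64.00.

64.00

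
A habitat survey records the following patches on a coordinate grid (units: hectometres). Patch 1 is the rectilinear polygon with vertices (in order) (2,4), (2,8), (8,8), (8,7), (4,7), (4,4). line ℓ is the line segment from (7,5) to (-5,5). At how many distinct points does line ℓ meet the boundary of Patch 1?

The segment meets the boundary at (2,5), (4,5).

2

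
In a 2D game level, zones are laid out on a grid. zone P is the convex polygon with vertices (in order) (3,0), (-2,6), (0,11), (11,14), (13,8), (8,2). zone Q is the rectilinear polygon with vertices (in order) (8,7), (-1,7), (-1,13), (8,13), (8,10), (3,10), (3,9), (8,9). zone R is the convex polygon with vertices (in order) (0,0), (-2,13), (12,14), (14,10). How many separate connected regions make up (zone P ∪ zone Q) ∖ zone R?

(zone P ∪ zone Q) ∖ zone R splits into 3 disjoint pieces (area 1.9004, area 0.0135, area 28.1197).

3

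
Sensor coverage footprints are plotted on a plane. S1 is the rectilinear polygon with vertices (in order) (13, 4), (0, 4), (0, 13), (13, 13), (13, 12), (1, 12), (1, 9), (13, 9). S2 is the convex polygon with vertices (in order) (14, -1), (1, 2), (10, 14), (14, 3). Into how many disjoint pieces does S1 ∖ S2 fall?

S1 ∖ S2 splits into 3 disjoint pieces (area 33.75, area 2.4545, area 1.9205).

3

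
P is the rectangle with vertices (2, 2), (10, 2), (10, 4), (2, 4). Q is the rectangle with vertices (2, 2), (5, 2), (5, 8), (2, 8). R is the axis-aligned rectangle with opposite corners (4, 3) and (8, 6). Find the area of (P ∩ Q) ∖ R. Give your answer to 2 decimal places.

5.00

|P ∩ Q| = 6.
|(P ∩ Q) ∩ R| = 1.
|(P ∩ Q) ∖ R| = 6 − 1 = 5.00.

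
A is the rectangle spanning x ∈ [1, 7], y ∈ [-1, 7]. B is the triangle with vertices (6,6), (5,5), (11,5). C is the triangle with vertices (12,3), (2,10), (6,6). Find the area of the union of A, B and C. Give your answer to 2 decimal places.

53.16

By inclusion–exclusion:
Individual areas: |A| = 48, |B| = 3, |C| = 6.
|A∩B| = 1.4.
|A∩C| = 1.5714.
|B∩C| = 1.0171.
|A∩B∩C| = 0.15.
|A ∪ B ∪ C| = 57 − 3.9886 + 0.15 = 53.16.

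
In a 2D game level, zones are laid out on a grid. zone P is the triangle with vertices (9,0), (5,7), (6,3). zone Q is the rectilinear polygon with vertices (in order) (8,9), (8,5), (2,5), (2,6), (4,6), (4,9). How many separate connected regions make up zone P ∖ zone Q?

zone P ∖ zone Q is a single connected region.

1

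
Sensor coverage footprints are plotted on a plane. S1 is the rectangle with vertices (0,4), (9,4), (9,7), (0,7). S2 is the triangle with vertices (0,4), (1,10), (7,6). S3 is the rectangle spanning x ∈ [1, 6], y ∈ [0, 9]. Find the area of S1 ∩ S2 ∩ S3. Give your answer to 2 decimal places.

9.92

The intersection is the polygon with vertices (6,6.667), (6,5.714), (1,4.286), (1,7), (5.5,7).
By the shoelace formula its area is 9.92.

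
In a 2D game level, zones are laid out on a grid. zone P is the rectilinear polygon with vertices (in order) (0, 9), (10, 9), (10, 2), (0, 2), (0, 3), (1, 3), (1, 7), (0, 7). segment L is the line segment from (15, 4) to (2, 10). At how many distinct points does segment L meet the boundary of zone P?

2

The segment meets the boundary at (4.167,9), (10,6.308).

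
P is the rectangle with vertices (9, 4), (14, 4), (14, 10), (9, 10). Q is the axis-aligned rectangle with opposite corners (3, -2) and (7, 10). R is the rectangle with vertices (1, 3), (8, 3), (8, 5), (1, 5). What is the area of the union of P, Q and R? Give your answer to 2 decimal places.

By inclusion–exclusion:
Individual areas: |P| = 30, |Q| = 48, |R| = 14.
|P∩Q| = 0 (no overlap).
|P∩R| = 0 (no overlap).
|Q∩R|: x∈[3,7], y∈[3,5] → 4·2 = 8.
|P∩Q∩R| = 0.
|P ∪ Q ∪ R| = 92 − 8 + 0 = 84.00.

84.00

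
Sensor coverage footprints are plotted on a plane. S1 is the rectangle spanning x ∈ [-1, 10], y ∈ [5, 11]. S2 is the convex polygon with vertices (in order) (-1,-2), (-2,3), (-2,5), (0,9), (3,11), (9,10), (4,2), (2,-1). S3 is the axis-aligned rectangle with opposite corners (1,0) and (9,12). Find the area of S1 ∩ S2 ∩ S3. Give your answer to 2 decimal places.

35.85

The intersection is the polygon with vertices (3,11), (9,10), (5.875,5), (1,5), (1,9.667).
By the shoelace formula its area is 35.85.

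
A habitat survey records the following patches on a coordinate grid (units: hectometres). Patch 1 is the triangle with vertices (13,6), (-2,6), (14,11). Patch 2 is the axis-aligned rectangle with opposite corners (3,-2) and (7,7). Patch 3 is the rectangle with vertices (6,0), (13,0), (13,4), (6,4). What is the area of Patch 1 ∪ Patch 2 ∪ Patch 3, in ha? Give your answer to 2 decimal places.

By inclusion–exclusion:
Individual areas: |Patch 1| = 37.5, |Patch 2| = 36, |Patch 3| = 28.
|Patch 1∩Patch 2| = 4.
|Patch 1∩Patch 3| = 0.
|Patch 2∩Patch 3|: x∈[6,7], y∈[0,4] → 1·4 = 4.
|Patch 1∩Patch 2∩Patch 3| = 0.
|Patch 1 ∪ Patch 2 ∪ Patch 3| = 101.5 − 8 + 0 = 93.50.

93.50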